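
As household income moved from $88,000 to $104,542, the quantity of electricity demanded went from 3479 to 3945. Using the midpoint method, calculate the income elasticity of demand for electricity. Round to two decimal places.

0.73

%ΔQ = (3945 − 3479)/[(3479+3945)/2] = 466/3712 ≈ 0.1255.
%ΔY = (104,542 − 88,000)/[(88,000+104,542)/2] = 16542/96271 ≈ 0.1718.
E_I = %ΔQ/%ΔY ≈ 0.73.
E_I ∈ (0,1): normal good (necessity).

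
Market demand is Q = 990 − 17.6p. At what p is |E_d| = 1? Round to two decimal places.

For linear demand Q = a − bp, E = −bp/(a − bp). |E| = 1 ⇒ bp = a − bp ⇒ p = a/(2b).
p = 990/(2·17.6) ≈ 28.13.

28.13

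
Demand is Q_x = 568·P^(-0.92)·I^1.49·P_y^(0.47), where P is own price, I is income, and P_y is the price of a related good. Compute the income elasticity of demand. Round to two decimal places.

1.49

For a Cobb–Douglas (constant-elasticity) form Q_x = A·I^α·…, the elasticity with respect to I equals the exponent α at every point.
Here the exponent on I is 1.49, so the income elasticity of demand is 1.49.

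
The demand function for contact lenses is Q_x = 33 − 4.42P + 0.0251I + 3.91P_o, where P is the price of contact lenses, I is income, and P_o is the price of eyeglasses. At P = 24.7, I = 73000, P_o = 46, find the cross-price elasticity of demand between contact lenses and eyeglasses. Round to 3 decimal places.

0.093

First evaluate Q_x: 33 − 4.42(24.7) + 0.0251(73000) + 3.91(46) = 33 − 109.174 + 1832.3 + 179.86 = 1935.986.
∂Q_x/∂P_o = +3.91, so E_xy = 3.91·(46/1935.986) ≈ 0.093.
E_xy > 0: the goods are substitutes.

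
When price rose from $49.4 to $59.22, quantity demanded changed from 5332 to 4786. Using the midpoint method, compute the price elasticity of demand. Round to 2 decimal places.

%Δq = (4786 − 5332)/[(5332 + 4786)/2] = -546/5059 ≈ -0.1079.
%Δp = (59.22 − 49.4)/[(49.4 + 59.22)/2] = 9.82/54.31 ≈ 0.1808.
Arc elasticity E = %Δq/%Δp ≈ -0.1079/0.1808 ≈ -0.60.
|E| < 1: demand is inelastic over this range.

-0.60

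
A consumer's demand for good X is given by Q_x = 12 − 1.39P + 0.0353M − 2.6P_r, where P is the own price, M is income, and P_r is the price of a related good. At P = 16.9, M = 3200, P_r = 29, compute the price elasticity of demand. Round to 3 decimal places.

-0.901

At the given point, Q_x = 12 − 1.39(16.9) + 0.0353(3200) − 2.6(29) = 12 − 23.491 + 112.96 − 75.4 = 26.069.
∂Q_x/∂P = −1.39, so E_p = (−1.39)·(16.9/26.069) ≈ -0.901.
|E_p| < 1: demand is inelastic.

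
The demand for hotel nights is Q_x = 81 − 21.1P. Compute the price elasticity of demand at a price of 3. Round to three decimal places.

-3.576

At P = 3, Q_x = 17.7.
dQ_x/dP = −21.1.
Point elasticity E = (dQ_x/dP)·(P/Q_x) = -21.1 × 3/17.7 ≈ -3.576.
|E| > 1, so demand is elastic at this price.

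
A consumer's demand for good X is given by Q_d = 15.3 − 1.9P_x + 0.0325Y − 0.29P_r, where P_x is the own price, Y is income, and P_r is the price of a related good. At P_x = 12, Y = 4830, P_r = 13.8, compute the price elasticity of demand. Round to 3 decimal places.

-0.157

Q_d = 15.3 − 1.9(12) + 0.0325(4830) − 0.29(13.8) = 15.3 − 22.8 + 156.975 − 4.002 = 145.473.
∂Q_d/∂P_x = −1.9, so E_p = (−1.9)·(12/145.473) ≈ -0.157.
|E_p| < 1: demand is inelastic.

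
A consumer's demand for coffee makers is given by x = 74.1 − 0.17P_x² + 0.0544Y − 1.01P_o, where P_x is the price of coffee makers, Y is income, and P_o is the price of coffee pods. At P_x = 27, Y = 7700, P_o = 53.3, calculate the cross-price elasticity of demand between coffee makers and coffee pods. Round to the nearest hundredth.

x = 74.1 − 0.17(27)² + 0.0544(7700) − 1.01(53.3) = 74.1 − 123.93 + 418.88 − 53.833 = 315.217.
∂x/∂P_o = −1.01, so E_xy = -1.01·(53.3/315.217) ≈ -0.17.
E_xy < 0: the goods are complements.

-0.17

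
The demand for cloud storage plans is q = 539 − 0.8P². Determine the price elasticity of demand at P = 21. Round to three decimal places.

At P = 21, q = 186.2.
dq/dP = −2·0.8·P = −33.6.
Point elasticity E = (dq/dP)·(P/q) = -33.6 × 21/186.2 ≈ -3.789.
|E| > 1, so demand is elastic at this price.

-3.789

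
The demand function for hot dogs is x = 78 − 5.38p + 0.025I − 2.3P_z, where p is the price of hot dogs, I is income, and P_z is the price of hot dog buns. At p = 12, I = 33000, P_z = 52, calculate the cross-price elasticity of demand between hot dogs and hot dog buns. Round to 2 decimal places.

-0.17

x = 78 − 5.38(12) + 0.025(33000) − 2.3(52) = 78 − 64.56 + 825 − 119.6 = 718.84.
∂x/∂P_z = −2.3, so E_xy = -2.3·(52/718.84) ≈ -0.17.
E_xy < 0: the goods are complements.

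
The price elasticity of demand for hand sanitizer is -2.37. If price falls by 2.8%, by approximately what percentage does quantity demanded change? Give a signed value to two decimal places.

6.64

%ΔQ ≈ E × %ΔP = (-2.37) × (-2.8%) ≈ 6.64%.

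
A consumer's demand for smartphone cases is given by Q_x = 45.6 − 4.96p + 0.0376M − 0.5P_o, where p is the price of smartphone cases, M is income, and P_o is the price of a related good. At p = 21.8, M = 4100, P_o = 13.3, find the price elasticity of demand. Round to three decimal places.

At the given point, Q_x = 45.6 − 4.96(21.8) + 0.0376(4100) − 0.5(13.3) = 45.6 − 108.128 + 154.16 − 6.65 = 84.982.
∂Q_x/∂p = −4.96, so E_p = (−4.96)·(21.8/84.982) ≈ -1.272.
|E_p| > 1: demand is elastic.

-1.272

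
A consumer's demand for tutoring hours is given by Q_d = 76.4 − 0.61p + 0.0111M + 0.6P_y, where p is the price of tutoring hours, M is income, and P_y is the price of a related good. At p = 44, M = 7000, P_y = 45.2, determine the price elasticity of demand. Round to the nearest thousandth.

-0.174

At the given point, Q_d = 76.4 − 0.61(44) + 0.0111(7000) + 0.6(45.2) = 76.4 − 26.84 + 77.7 + 27.12 = 154.38.
∂Q_d/∂p = −0.61, so E_p = (−0.61)·(44/154.38) ≈ -0.174.
|E_p| < 1: demand is inelastic.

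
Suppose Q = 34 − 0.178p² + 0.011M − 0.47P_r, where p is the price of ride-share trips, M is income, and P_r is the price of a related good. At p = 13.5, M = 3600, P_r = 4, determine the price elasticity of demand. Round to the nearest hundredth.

-1.65

First evaluate Q: 34 − 0.178(13.5)² + 0.011(3600) − 0.47(4) = 34 − 32.4405 + 39.6 − 1.88 = 39.2795.
∂Q/∂p = −2·0.178·p = -4.806, so E_p = -4.806·(13.5/39.2795) ≈ -1.65.
|E_p| > 1: demand is elastic.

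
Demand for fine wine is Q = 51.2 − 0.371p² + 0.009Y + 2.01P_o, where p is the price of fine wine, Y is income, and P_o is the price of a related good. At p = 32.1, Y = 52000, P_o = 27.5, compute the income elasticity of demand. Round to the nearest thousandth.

Q = 51.2 − 0.371(32.1)² + 0.009(52000) + 2.01(27.5) = 51.2 − 382.2821 + 468 + 55.275 = 192.1929.
∂Q/∂Y = +0.009, so E_I = 0.009·(52000/192.1929) ≈ 2.435.
E_I > 1: normal good (luxury).

2.435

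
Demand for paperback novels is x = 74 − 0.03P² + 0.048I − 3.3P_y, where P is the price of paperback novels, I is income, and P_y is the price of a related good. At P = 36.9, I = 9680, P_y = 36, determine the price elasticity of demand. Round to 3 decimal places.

-0.216

First evaluate x: 74 − 0.03(36.9)² + 0.048(9680) − 3.3(36) = 74 − 40.8483 + 464.64 − 118.8 = 378.9917.
∂x/∂P = −2·0.03·P = -2.214, so E_p = -2.214·(36.9/378.9917) ≈ -0.216.
|E_p| < 1: demand is inelastic.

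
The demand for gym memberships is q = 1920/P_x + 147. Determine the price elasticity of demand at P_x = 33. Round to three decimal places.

At P_x = 33, q = 205.1818.
dq/dP_x = −1920/P_x² = −1.7631.
Point elasticity E = (dq/dP_x)·(P_x/q) = -1.7631 × 33/205.1818 ≈ -0.284.
|E| < 1, so demand is inelastic at this price.

-0.284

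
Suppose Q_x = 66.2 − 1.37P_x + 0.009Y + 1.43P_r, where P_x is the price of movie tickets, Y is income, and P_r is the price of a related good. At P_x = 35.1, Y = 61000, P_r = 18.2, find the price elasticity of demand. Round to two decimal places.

-0.08

First evaluate Q_x: 66.2 − 1.37(35.1) + 0.009(61000) + 1.43(18.2) = 66.2 − 48.087 + 549 + 26.026 = 593.139.
∂Q_x/∂P_x = −1.37, so E_p = (−1.37)·(35.1/593.139) ≈ -0.08.
|E_p| < 1: demand is inelastic.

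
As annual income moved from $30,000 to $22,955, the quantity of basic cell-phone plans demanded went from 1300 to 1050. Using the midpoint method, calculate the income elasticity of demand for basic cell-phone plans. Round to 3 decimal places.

0.800

%ΔQ = (1050 − 1300)/[(1300+1050)/2] = -250/1175 ≈ -0.2128.
%ΔI = (22,955 − 30,000)/[(30,000+22,955)/2] = -7045/26477.5 ≈ -0.2661.
E_I = %ΔQ/%ΔI ≈ 0.800.
E_I ∈ (0,1): normal good (necessity).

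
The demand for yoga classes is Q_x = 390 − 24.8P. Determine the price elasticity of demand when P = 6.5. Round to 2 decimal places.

At P = 6.5, Q_x = 228.8.
dQ_x/dP = −24.8.
Point elasticity E = (dQ_x/dP)·(P/Q_x) = -24.8 × 6.5/228.8 ≈ -0.70.
|E| < 1, so demand is inelastic at this price.

-0.70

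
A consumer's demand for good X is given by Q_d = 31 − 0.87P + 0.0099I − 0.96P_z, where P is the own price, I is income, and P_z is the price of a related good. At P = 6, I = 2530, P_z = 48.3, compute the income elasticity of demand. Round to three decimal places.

5.617

At the given point, Q_d = 31 − 0.87(6) + 0.0099(2530) − 0.96(48.3) = 31 − 5.22 + 25.047 − 46.368 = 4.459.
∂Q_d/∂I = +0.0099, so E_I = 0.0099·(2530/4.459) ≈ 5.617.
E_I > 1: normal good (luxury).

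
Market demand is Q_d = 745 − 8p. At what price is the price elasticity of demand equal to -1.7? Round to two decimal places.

Set −bp/(a − bp) = −1.7 ⇒ bp = 1.7(a − bp) ⇒ bp(1+1.7) = 1.7·a.
p = 1.7·745/(8·2.7) ≈ 58.63.

58.63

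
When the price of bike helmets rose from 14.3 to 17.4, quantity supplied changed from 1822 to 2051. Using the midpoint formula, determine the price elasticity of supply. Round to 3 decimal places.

0.605

%ΔQ = (2051 − 1822)/[(1822 + 2051)/2] = 229/1936.5 ≈ 0.1183.
%ΔP = (17.4 − 14.3)/[(14.3 + 17.4)/2] = 3.1/15.85 ≈ 0.1956.
Arc elasticity E = %ΔQ/%ΔP ≈ 0.1183/0.1956 ≈ 0.605.
|E| < 1: supply is inelastic over this range.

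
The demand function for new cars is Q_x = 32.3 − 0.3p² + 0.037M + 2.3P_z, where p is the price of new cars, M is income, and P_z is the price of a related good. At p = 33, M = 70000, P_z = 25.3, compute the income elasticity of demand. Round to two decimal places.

Evaluating quantity at (p, M, P_z) gives Q_x = 32.3 − 0.3(33)² + 0.037(70000) + 2.3(25.3) = 32.3 − 326.7 + 2590 + 58.19 = 2353.79.
∂Q_x/∂M = +0.037, so E_I = 0.037·(70000/2353.79) ≈ 1.10.
E_I > 1: normal good (luxury).

1.10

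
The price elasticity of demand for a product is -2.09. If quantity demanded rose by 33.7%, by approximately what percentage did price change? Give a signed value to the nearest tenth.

%ΔQ ≈ E × %ΔP ⇒ %ΔP = %ΔQ / E = (33.7%)/(-2.09) ≈ -16.1%.

-16.1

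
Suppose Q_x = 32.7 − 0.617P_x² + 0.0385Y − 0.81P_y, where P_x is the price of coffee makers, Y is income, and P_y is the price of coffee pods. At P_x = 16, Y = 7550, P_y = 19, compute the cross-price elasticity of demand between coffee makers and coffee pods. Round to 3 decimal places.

First evaluate Q_x: 32.7 − 0.617(16)² + 0.0385(7550) − 0.81(19) = 32.7 − 157.952 + 290.675 − 15.39 = 150.033.
∂Q_x/∂P_y = −0.81, so E_xy = -0.81·(19/150.033) ≈ -0.103.
E_xy < 0: the goods are complements.

-0.103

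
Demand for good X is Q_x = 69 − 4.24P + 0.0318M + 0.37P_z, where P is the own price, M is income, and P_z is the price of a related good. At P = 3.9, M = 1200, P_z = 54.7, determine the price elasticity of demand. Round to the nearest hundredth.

At the given point, Q_x = 69 − 4.24(3.9) + 0.0318(1200) + 0.37(54.7) = 69 − 16.536 + 38.16 + 20.239 = 110.863.
∂Q_x/∂P = −4.24, so E_p = (−4.24)·(3.9/110.863) ≈ -0.15.
|E_p| < 1: demand is inelastic.

-0.15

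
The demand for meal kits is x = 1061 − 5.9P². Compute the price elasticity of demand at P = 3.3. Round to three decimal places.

At P = 3.3, x = 996.749.
dx/dP = −2·5.9·P = −38.94.
Point elasticity E = (dx/dP)·(P/x) = -38.94 × 3.3/996.749 ≈ -0.129.
|E| < 1, so demand is inelastic at this price.

-0.129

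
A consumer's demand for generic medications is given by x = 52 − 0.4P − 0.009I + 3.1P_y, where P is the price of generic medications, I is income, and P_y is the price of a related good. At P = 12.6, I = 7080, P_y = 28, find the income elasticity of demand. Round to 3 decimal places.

Substituting, x = 52 − 0.4(12.6) − 0.009(7080) + 3.1(28) = 52 − 5.04 − 63.72 + 86.8 = 70.04.
∂x/∂I = −0.009, so E_I = -0.009·(7080/70.04) ≈ -0.910.
E_I < 0: inferior good.

-0.910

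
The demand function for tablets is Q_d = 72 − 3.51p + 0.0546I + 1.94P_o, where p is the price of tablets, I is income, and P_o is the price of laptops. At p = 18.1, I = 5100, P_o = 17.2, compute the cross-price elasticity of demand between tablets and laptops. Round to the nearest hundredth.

Q_d = 72 − 3.51(18.1) + 0.0546(5100) + 1.94(17.2) = 72 − 63.531 + 278.46 + 33.368 = 320.297.
∂Q_d/∂P_o = +1.94, so E_xy = 1.94·(17.2/320.297) ≈ 0.10.
E_xy > 0: the goods are substitutes.

0.10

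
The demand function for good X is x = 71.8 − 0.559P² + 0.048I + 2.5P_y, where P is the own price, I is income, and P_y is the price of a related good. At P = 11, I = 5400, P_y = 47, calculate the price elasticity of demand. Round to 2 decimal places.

Evaluating quantity at (P, I, P_y) gives x = 71.8 − 0.559(11)² + 0.048(5400) + 2.5(47) = 71.8 − 67.639 + 259.2 + 117.5 = 380.861.
∂x/∂P = −2·0.559·P = -12.298, so E_p = -12.298·(11/380.861) ≈ -0.36.
|E_p| < 1: demand is inelastic.

-0.36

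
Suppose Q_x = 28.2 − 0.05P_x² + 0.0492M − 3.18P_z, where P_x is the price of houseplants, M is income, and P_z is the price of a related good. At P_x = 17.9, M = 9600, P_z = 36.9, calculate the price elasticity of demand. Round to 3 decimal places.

First evaluate Q_x: 28.2 − 0.05(17.9)² + 0.0492(9600) − 3.18(36.9) = 28.2 − 16.0205 + 472.32 − 117.342 = 367.1575.
∂Q_x/∂P_x = −2·0.05·P_x = -1.79, so E_p = -1.79·(17.9/367.1575) ≈ -0.087.
|E_p| < 1: demand is inelastic.

-0.087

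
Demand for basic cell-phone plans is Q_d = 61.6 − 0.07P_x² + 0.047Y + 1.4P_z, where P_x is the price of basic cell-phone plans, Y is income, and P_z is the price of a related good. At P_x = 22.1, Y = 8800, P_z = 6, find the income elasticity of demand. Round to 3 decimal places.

Evaluating quantity at (P_x, Y, P_z) gives Q_d = 61.6 − 0.07(22.1)² + 0.047(8800) + 1.4(6) = 61.6 − 34.1887 + 413.6 + 8.4 = 449.4113.
∂Q_d/∂Y = +0.047, so E_I = 0.047·(8800/449.4113) ≈ 0.920.
E_I ∈ (0,1): normal good (necessity).

0.920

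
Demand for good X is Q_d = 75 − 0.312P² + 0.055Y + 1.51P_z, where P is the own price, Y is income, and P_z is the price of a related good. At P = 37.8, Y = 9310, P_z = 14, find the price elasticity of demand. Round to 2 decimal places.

Q_d = 75 − 0.312(37.8)² + 0.055(9310) + 1.51(14) = 75 − 445.7981 + 512.05 + 21.14 = 162.3919.
∂Q_d/∂P = −2·0.312·P = -23.5872, so E_p = -23.5872·(37.8/162.3919) ≈ -5.49.
|E_p| > 1: demand is elastic.

-5.49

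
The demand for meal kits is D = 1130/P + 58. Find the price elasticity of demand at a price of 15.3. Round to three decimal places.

At P = 15.3, D = 131.8562.
dD/dP = −1130/P² = −4.8272.
Point elasticity E = (dD/dP)·(P/D) = -4.8272 × 15.3/131.8562 ≈ -0.560.
|E| < 1, so demand is inelastic at this price.

-0.560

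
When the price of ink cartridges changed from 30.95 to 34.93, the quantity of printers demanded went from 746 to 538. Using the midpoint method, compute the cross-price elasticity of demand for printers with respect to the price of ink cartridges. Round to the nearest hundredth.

%ΔQ_x = (538 − 746)/[(746+538)/2] = -208/642 ≈ -0.3240.
%ΔP_y = (34.93 − 30.95)/[(30.95+34.93)/2] ≈ 0.1208.
E_xy = -0.3240/0.1208 ≈ -2.68.
E_xy < 0, so printers and ink cartridges are complements.

-2.68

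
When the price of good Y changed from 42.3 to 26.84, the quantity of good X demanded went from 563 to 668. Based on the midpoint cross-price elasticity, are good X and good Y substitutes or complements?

complements

%ΔQ_x = (668 − 563)/[(563+668)/2] = 105/615.5 ≈ 0.1706.
%ΔP_y = (26.84 − 42.3)/[(42.3+26.84)/2] ≈ -0.4472.
E_xy = 0.1706/-0.4472 ≈ -0.381.
E_xy < 0, so the goods are complements.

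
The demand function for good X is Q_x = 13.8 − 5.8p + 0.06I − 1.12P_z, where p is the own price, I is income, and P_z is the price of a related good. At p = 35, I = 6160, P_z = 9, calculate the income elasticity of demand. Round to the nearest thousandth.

Q_x = 13.8 − 5.8(35) + 0.06(6160) − 1.12(9) = 13.8 − 203 + 369.6 − 10.08 = 170.32.
∂Q_x/∂I = +0.06, so E_I = 0.06·(6160/170.32) ≈ 2.170.
E_I > 1: normal good (luxury).

2.170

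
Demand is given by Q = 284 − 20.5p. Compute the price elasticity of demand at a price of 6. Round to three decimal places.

At p = 6, Q = 161.
dQ/dp = −20.5.
Point elasticity E = (dQ/dp)·(p/Q) = -20.5 × 6/161 ≈ -0.764.
|E| < 1, so demand is inelastic at this price.

-0.764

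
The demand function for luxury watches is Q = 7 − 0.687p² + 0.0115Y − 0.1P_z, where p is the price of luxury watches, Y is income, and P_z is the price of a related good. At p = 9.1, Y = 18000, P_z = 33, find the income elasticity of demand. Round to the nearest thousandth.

1.346

Evaluating quantity at (p, Y, P_z) gives Q = 7 − 0.687(9.1)² + 0.0115(18000) − 0.1(33) = 7 − 56.8905 + 207 − 3.3 = 153.8095.
∂Q/∂Y = +0.0115, so E_I = 0.0115·(18000/153.8095) ≈ 1.346.
E_I > 1: normal good (luxury).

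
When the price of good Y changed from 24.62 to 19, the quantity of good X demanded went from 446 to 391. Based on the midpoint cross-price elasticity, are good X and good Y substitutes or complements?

substitutes

%ΔQ_x = (391 − 446)/[(446+391)/2] = -55/418.5 ≈ -0.1314.
%ΔP_y = (19 − 24.62)/[(24.62+19)/2] ≈ -0.2577.
E_xy = -0.1314/-0.2577 ≈ 0.510.
E_xy > 0, so the goods are substitutes.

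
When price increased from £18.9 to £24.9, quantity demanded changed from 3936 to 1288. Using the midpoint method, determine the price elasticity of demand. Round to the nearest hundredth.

%ΔQ = (1288 − 3936)/[(3936 + 1288)/2] = -2648/2612 ≈ -1.0138.
%Δp = (24.9 − 18.9)/[(18.9 + 24.9)/2] = 6/21.9 ≈ 0.2740.
Arc elasticity E = %ΔQ/%Δp ≈ -1.0138/0.2740 ≈ -3.70.
|E| > 1: demand is elastic over this range.

-3.70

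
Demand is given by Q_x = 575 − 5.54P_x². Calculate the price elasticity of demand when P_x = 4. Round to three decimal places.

-0.365

At P_x = 4, Q_x = 486.36.
dQ_x/dP_x = −2·5.54·P_x = −44.32.
Point elasticity E = (dQ_x/dP_x)·(P_x/Q_x) = -44.32 × 4/486.36 ≈ -0.365.
|E| < 1, so demand is inelastic at this price.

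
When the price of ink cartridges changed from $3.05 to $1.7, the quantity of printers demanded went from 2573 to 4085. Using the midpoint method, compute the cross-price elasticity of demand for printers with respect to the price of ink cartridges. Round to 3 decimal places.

%ΔQ_x = (4085 − 2573)/[(2573+4085)/2] = 1512/3329 ≈ 0.4542.
%ΔP_y = (1.7 − 3.05)/[(3.05+1.7)/2] ≈ -0.5684.
E_xy = 0.4542/-0.5684 ≈ -0.799.
E_xy < 0, so printers and ink cartridges are complements.

-0.799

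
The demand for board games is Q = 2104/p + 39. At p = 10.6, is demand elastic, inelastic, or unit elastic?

At p = 10.6, Q = 237.4906.
dQ/dp = −2104/p² = −18.7255.
Point elasticity E = (dQ/dp)·(p/Q) = -18.7255 × 10.6/237.4906 ≈ -0.836.
|E| ≈ 0.836 < 1, so demand is inelastic.

inelastic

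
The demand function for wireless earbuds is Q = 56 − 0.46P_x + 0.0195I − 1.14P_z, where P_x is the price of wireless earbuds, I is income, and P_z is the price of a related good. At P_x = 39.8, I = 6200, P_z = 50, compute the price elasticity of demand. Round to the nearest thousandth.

-0.180

Substituting, Q = 56 − 0.46(39.8) + 0.0195(6200) − 1.14(50) = 56 − 18.308 + 120.9 − 57 = 101.592.
∂Q/∂P_x = −0.46, so E_p = (−0.46)·(39.8/101.592) ≈ -0.180.
|E_p| < 1: demand is inelastic.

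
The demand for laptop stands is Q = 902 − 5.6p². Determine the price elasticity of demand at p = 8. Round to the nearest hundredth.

At p = 8, Q = 543.6.
dQ/dp = −2·5.6·p = −89.6.
Point elasticity E = (dQ/dp)·(p/Q) = -89.6 × 8/543.6 ≈ -1.32.
|E| > 1, so demand is elastic at this price.

-1.32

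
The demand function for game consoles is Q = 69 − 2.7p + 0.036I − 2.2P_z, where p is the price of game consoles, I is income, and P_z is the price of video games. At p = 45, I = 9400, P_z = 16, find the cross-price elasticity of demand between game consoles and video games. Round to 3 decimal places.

-0.140

Q = 69 − 2.7(45) + 0.036(9400) − 2.2(16) = 69 − 121.5 + 338.4 − 35.2 = 250.7.
∂Q/∂P_z = −2.2, so E_xy = -2.2·(16/250.7) ≈ -0.140.
E_xy < 0: the goods are complements.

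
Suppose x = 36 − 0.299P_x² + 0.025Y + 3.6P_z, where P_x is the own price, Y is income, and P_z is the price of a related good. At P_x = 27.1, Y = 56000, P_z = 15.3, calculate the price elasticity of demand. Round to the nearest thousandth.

Evaluating quantity at (P_x, Y, P_z) gives x = 36 − 0.299(27.1)² + 0.025(56000) + 3.6(15.3) = 36 − 219.5886 + 1400 + 55.08 = 1271.4914.
∂x/∂P_x = −2·0.299·P_x = -16.2058, so E_p = -16.2058·(27.1/1271.4914) ≈ -0.345.
|E_p| < 1: demand is inelastic.

-0.345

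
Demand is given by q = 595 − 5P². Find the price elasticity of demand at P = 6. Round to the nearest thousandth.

-0.867

At P = 6, q = 415.
dq/dP = −2·5·P = −60.
Point elasticity E = (dq/dP)·(P/q) = -60 × 6/415 ≈ -0.867.
|E| < 1, so demand is inelastic at this price.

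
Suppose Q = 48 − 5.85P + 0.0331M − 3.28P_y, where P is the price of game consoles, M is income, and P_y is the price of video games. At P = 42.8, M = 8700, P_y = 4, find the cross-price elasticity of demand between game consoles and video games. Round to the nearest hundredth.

At the given point, Q = 48 − 5.85(42.8) + 0.0331(8700) − 3.28(4) = 48 − 250.38 + 287.97 − 13.12 = 72.47.
∂Q/∂P_y = −3.28, so E_xy = -3.28·(4/72.47) ≈ -0.18.
E_xy < 0: the goods are complements.

-0.18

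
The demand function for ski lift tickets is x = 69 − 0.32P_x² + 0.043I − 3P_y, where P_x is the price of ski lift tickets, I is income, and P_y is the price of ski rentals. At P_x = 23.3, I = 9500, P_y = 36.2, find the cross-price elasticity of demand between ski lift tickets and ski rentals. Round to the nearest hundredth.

Substituting, x = 69 − 0.32(23.3)² + 0.043(9500) − 3(36.2) = 69 − 173.7248 + 408.5 − 108.6 = 195.1752.
∂x/∂P_y = −3, so E_xy = -3·(36.2/195.1752) ≈ -0.56.
E_xy < 0: the goods are complements.

-0.56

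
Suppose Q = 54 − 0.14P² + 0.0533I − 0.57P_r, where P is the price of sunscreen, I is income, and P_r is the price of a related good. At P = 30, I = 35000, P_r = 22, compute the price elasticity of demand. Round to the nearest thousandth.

At the given point, Q = 54 − 0.14(30)² + 0.0533(35000) − 0.57(22) = 54 − 126 + 1865.5 − 12.54 = 1780.96.
∂Q/∂P = −2·0.14·P = -8.4, so E_p = -8.4·(30/1780.96) ≈ -0.141.
|E_p| < 1: demand is inelastic.

-0.141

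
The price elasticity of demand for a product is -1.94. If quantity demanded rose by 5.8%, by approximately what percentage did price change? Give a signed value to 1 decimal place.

%ΔQ ≈ E × %ΔP ⇒ %ΔP = %ΔQ / E = (5.8%)/(-1.94) ≈ -3.0%.

-3.0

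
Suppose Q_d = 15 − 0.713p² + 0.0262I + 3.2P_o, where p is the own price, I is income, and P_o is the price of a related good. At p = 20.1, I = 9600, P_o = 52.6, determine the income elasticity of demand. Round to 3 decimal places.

Q_d = 15 − 0.713(20.1)² + 0.0262(9600) + 3.2(52.6) = 15 − 288.0591 + 251.52 + 168.32 = 146.7809.
∂Q_d/∂I = +0.0262, so E_I = 0.0262·(9600/146.7809) ≈ 1.714.
E_I > 1: normal good (luxury).

1.714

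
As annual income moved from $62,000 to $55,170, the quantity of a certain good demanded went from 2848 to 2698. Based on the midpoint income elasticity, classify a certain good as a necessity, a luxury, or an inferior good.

%ΔQ = (2698 − 2848)/[(2848+2698)/2] = -150/2773 ≈ -0.0541.
%ΔI = (55,170 − 62,000)/[(62,000+55,170)/2] = -6830/58585 ≈ -0.1166.
E_I = %ΔQ/%ΔI ≈ 0.464.
E_I ∈ (0,1): normal good (necessity).

necessity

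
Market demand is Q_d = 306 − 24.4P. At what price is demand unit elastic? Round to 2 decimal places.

For linear demand Q_d = a − bP, E = −bP/(a − bP). |E| = 1 ⇒ bP = a − bP ⇒ P = a/(2b).
P = 306/(2·24.4) ≈ 6.27.

6.27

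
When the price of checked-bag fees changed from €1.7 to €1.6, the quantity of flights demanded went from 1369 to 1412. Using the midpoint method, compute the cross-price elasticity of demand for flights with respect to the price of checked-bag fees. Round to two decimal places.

-0.51

%ΔQ_x = (1412 − 1369)/[(1369+1412)/2] = 43/1390.5 ≈ 0.0309.
%ΔP_y = (1.6 − 1.7)/[(1.7+1.6)/2] ≈ -0.0606.
E_xy = 0.0309/-0.0606 ≈ -0.51.
E_xy < 0, so flights and checked-bag fees are complements.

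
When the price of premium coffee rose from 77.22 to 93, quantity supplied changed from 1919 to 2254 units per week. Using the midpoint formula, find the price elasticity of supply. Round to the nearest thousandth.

%Δq = (2254 − 1919)/[(1919 + 2254)/2] = 335/2086.5 ≈ 0.1606.
%Δp = (93 − 77.22)/[(77.22 + 93)/2] = 15.78/85.11 ≈ 0.1854.
Arc elasticity E = %Δq/%Δp ≈ 0.1606/0.1854 ≈ 0.866.
|E| < 1: supply is inelastic over this range.

0.866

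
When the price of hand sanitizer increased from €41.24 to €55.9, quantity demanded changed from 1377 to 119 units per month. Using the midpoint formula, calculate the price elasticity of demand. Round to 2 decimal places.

-5.57

%Δq = (119 − 1377)/[(1377 + 119)/2] = -1258/748 ≈ -1.6818.
%ΔP = (55.9 − 41.24)/[(41.24 + 55.9)/2] = 14.66/48.57 ≈ 0.3018.
Arc elasticity E = %Δq/%ΔP ≈ -1.6818/0.3018 ≈ -5.57.
|E| > 1: demand is elastic over this range.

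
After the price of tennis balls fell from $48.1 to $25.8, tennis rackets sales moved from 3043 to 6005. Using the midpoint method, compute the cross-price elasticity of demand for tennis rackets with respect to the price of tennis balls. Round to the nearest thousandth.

-1.085

%ΔQ_x = (6005 − 3043)/[(3043+6005)/2] = 2962/4524 ≈ 0.6547.
%ΔP_y = (25.8 − 48.1)/[(48.1+25.8)/2] ≈ -0.6035.
E_xy = 0.6547/-0.6035 ≈ -1.085.
E_xy < 0, so tennis rackets and tennis balls are complements.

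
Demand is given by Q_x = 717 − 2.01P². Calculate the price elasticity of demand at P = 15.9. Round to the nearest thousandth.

-4.866

At P = 15.9, Q_x = 208.8519.
dQ_x/dP = −2·2.01·P = −63.918.
Point elasticity E = (dQ_x/dP)·(P/Q_x) = -63.918 × 15.9/208.8519 ≈ -4.866.
|E| > 1, so demand is elastic at this price.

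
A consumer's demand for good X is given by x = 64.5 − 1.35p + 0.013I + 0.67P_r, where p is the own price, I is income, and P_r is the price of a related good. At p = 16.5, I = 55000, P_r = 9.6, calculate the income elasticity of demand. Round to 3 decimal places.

x = 64.5 − 1.35(16.5) + 0.013(55000) + 0.67(9.6) = 64.5 − 22.275 + 715 + 6.432 = 763.657.
∂x/∂I = +0.013, so E_I = 0.013·(55000/763.657) ≈ 0.936.
E_I ∈ (0,1): normal good (necessity).

0.936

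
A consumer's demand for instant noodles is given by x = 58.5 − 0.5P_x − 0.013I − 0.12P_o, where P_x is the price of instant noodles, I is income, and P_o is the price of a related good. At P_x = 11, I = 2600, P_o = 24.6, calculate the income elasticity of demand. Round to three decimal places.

Evaluating quantity at (P_x, I, P_o) gives x = 58.5 − 0.5(11) − 0.013(2600) − 0.12(24.6) = 58.5 − 5.5 − 33.8 − 2.952 = 16.248.
∂x/∂I = −0.013, so E_I = -0.013·(2600/16.248) ≈ -2.080.
E_I < 0: inferior good.

-2.080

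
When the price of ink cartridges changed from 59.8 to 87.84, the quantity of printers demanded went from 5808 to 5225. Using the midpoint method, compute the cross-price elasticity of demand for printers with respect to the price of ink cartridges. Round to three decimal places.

-0.278

%ΔQ_x = (5225 − 5808)/[(5808+5225)/2] = -583/5516.5 ≈ -0.1057.
%ΔP_y = (87.84 − 59.8)/[(59.8+87.84)/2] ≈ 0.3798.
E_xy = -0.1057/0.3798 ≈ -0.278.
E_xy < 0, so printers and ink cartridges are complements.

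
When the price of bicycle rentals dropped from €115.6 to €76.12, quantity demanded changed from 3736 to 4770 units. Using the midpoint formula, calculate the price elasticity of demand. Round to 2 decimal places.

-0.59

%ΔQ = (4770 − 3736)/[(3736 + 4770)/2] = 1034/4253 ≈ 0.2431.
%ΔP = (76.12 − 115.6)/[(115.6 + 76.12)/2] = -39.48/95.86 ≈ -0.4119.
Arc elasticity E = %ΔQ/%ΔP ≈ 0.2431/-0.4119 ≈ -0.59.
|E| < 1: demand is inelastic over this range.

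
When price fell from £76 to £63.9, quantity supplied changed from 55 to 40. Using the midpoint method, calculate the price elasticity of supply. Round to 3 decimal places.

%ΔQ = (40 − 55)/[(55 + 40)/2] = -15/47.5 ≈ -0.3158.
%Δp = (63.9 − 76)/[(76 + 63.9)/2] = -12.1/69.95 ≈ -0.1730.
Arc elasticity E = %ΔQ/%Δp ≈ -0.3158/-0.1730 ≈ 1.826.
|E| > 1: supply is elastic over this range.

1.826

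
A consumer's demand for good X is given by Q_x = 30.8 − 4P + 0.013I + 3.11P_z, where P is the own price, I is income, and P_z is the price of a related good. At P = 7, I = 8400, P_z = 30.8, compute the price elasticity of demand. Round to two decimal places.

At the given point, Q_x = 30.8 − 4(7) + 0.013(8400) + 3.11(30.8) = 30.8 − 28 + 109.2 + 95.788 = 207.788.
∂Q_x/∂P = −4, so E_p = (−4)·(7/207.788) ≈ -0.13.
|E_p| < 1: demand is inelastic.

-0.13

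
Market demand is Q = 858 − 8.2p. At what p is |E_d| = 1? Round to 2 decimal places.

52.32

For linear demand Q = a − bp, E = −bp/(a − bp). |E| = 1 ⇒ bp = a − bp ⇒ p = a/(2b).
p = 858/(2·8.2) ≈ 52.32.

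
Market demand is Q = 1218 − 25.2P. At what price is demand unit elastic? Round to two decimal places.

For linear demand Q = a − bP, E = −bP/(a − bP). |E| = 1 ⇒ bP = a − bP ⇒ P = a/(2b).
P = 1218/(2·25.2) ≈ 24.17.

24.17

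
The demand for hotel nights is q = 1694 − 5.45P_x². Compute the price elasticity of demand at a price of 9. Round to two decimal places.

At P_x = 9, q = 1252.55.
dq/dP_x = −2·5.45·P_x = −98.1.
Point elasticity E = (dq/dP_x)·(P_x/q) = -98.1 × 9/1252.55 ≈ -0.70.
|E| < 1, so demand is inelastic at this price.

-0.70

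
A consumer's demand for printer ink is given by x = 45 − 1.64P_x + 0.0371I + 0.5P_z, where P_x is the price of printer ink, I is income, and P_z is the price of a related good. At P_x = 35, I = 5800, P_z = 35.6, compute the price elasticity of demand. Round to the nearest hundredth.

First evaluate x: 45 − 1.64(35) + 0.0371(5800) + 0.5(35.6) = 45 − 57.4 + 215.18 + 17.8 = 220.58.
∂x/∂P_x = −1.64, so E_p = (−1.64)·(35/220.58) ≈ -0.26.
|E_p| < 1: demand is inelastic.

-0.26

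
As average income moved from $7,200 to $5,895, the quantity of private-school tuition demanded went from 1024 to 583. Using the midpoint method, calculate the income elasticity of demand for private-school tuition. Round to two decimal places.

%ΔQ = (583 − 1024)/[(1024+583)/2] = -441/803.5 ≈ -0.5488.
%ΔM = (5,895 − 7,200)/[(7,200+5,895)/2] = -1305/6547.5 ≈ -0.1993.
E_I = %ΔQ/%ΔM ≈ 2.75.
E_I > 1: normal good (luxury).

2.75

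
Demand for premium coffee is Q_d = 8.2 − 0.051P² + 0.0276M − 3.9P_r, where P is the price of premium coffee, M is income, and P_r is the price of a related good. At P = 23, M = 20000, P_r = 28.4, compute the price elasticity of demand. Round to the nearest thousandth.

At the given point, Q_d = 8.2 − 0.051(23)² + 0.0276(20000) − 3.9(28.4) = 8.2 − 26.979 + 552 − 110.76 = 422.461.
∂Q_d/∂P = −2·0.051·P = -2.346, so E_p = -2.346·(23/422.461) ≈ -0.128.
|E_p| < 1: demand is inelastic.

-0.128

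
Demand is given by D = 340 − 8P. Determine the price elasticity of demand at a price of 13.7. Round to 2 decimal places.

At P = 13.7, D = 230.4.
dD/dP = −8.
Point elasticity E = (dD/dP)·(P/D) = -8 × 13.7/230.4 ≈ -0.48.
|E| < 1, so demand is inelastic at this price.

-0.48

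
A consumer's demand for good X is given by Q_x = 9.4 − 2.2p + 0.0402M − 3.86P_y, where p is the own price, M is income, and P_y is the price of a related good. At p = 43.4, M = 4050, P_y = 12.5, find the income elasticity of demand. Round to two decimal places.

Substituting, Q_x = 9.4 − 2.2(43.4) + 0.0402(4050) − 3.86(12.5) = 9.4 − 95.48 + 162.81 − 48.25 = 28.48.
∂Q_x/∂M = +0.0402, so E_I = 0.0402·(4050/28.48) ≈ 5.72.
E_I > 1: normal good (luxury).

5.72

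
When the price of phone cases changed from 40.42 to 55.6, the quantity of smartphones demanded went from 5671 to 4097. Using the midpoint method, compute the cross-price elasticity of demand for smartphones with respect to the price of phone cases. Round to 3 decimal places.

-1.019

%ΔQ_x = (4097 − 5671)/[(5671+4097)/2] = -1574/4884 ≈ -0.3223.
%ΔP_y = (55.6 − 40.42)/[(40.42+55.6)/2] ≈ 0.3162.
E_xy = -0.3223/0.3162 ≈ -1.019.
E_xy < 0, so smartphones and phone cases are complements.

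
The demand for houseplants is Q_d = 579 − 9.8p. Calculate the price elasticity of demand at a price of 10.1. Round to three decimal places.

-0.206

At p = 10.1, Q_d = 480.02.
dQ_d/dp = −9.8.
Point elasticity E = (dQ_d/dp)·(p/Q_d) = -9.8 × 10.1/480.02 ≈ -0.206.
|E| < 1, so demand is inelastic at this price.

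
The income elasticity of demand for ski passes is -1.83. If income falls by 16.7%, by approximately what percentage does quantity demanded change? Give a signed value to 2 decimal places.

30.56

%ΔQ ≈ E × %ΔI = (-1.83) × (-16.7%) ≈ 30.56%.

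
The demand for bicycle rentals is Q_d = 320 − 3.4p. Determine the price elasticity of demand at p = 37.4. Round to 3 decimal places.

-0.659

At p = 37.4, Q_d = 192.84.
dQ_d/dp = −3.4.
Point elasticity E = (dQ_d/dp)·(p/Q_d) = -3.4 × 37.4/192.84 ≈ -0.659.
|E| < 1, so demand is inelastic at this price.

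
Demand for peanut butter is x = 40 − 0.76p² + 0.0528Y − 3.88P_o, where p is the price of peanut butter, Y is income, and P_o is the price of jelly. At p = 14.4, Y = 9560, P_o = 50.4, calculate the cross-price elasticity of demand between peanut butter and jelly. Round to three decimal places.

-1.021

Substituting, x = 40 − 0.76(14.4)² + 0.0528(9560) − 3.88(50.4) = 40 − 157.5936 + 504.768 − 195.552 = 191.6224.
∂x/∂P_o = −3.88, so E_xy = -3.88·(50.4/191.6224) ≈ -1.021.
E_xy < 0: the goods are complements.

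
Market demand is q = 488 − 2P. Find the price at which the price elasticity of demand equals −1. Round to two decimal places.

122.00

For linear demand q = a − bP, E = −bP/(a − bP). |E| = 1 ⇒ bP = a − bP ⇒ P = a/(2b).
P = 488/(2·2) = 122.00.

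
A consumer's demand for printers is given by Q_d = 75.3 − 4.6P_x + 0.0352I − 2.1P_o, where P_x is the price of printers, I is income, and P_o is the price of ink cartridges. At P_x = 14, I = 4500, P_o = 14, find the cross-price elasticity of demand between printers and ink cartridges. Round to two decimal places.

-0.21

Evaluating quantity at (P_x, I, P_o) gives Q_d = 75.3 − 4.6(14) + 0.0352(4500) − 2.1(14) = 75.3 − 64.4 + 158.4 − 29.4 = 139.9.
∂Q_d/∂P_o = −2.1, so E_xy = -2.1·(14/139.9) ≈ -0.21.
E_xy < 0: the goods are complements.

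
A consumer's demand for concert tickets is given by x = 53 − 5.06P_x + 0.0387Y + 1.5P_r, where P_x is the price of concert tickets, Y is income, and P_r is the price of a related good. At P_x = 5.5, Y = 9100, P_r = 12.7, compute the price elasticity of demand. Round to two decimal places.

-0.07

At the given point, x = 53 − 5.06(5.5) + 0.0387(9100) + 1.5(12.7) = 53 − 27.83 + 352.17 + 19.05 = 396.39.
∂x/∂P_x = −5.06, so E_p = (−5.06)·(5.5/396.39) ≈ -0.07.
|E_p| < 1: demand is inelastic.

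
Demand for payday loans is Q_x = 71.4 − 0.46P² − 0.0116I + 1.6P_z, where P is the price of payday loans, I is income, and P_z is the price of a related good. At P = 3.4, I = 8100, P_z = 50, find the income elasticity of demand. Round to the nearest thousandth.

-1.803

At the given point, Q_x = 71.4 − 0.46(3.4)² − 0.0116(8100) + 1.6(50) = 71.4 − 5.3176 − 93.96 + 80 = 52.1224.
∂Q_x/∂I = −0.0116, so E_I = -0.0116·(8100/52.1224) ≈ -1.803.
E_I < 0: inferior good.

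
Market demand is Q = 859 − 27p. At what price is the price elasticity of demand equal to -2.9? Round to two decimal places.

Set −bp/(a − bp) = −2.9 ⇒ bp = 2.9(a − bp) ⇒ bp(1+2.9) = 2.9·a.
p = 2.9·859/(27·3.9) ≈ 23.66.

23.66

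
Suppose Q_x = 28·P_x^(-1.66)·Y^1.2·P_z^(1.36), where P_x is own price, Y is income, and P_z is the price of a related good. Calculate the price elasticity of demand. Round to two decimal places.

For a Cobb–Douglas (constant-elasticity) form Q_x = A·P_x^α·…, the elasticity with respect to P_x equals the exponent α at every point.
Here the exponent on P_x is -1.66, so the price elasticity of demand is -1.66.

-1.66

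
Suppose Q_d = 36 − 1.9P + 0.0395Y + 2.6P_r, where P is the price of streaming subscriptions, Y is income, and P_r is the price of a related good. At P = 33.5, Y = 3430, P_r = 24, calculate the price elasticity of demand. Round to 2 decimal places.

-0.37

First evaluate Q_d: 36 − 1.9(33.5) + 0.0395(3430) + 2.6(24) = 36 − 63.65 + 135.485 + 62.4 = 170.235.
∂Q_d/∂P = −1.9, so E_p = (−1.9)·(33.5/170.235) ≈ -0.37.
|E_p| < 1: demand is inelastic.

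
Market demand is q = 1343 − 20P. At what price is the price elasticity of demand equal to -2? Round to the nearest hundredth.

Set −bP/(a − bP) = −2 ⇒ bP = 2(a − bP) ⇒ bP(1+2) = 2·a.
P = 2·1343/(20·3) ≈ 44.77.

44.77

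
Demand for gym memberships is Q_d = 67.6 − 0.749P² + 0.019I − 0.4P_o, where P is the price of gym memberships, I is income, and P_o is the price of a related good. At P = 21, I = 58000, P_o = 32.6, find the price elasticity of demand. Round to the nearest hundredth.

Substituting, Q_d = 67.6 − 0.749(21)² + 0.019(58000) − 0.4(32.6) = 67.6 − 330.309 + 1102 − 13.04 = 826.251.
∂Q_d/∂P = −2·0.749·P = -31.458, so E_p = -31.458·(21/826.251) ≈ -0.80.
|E_p| < 1: demand is inelastic.

-0.80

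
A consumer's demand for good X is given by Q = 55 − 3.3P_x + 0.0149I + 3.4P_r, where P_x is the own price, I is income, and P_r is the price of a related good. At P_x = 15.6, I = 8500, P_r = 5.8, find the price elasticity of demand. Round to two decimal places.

-0.34

Q = 55 − 3.3(15.6) + 0.0149(8500) + 3.4(5.8) = 55 − 51.48 + 126.65 + 19.72 = 149.89.
∂Q/∂P_x = −3.3, so E_p = (−3.3)·(15.6/149.89) ≈ -0.34.
|E_p| < 1: demand is inelastic.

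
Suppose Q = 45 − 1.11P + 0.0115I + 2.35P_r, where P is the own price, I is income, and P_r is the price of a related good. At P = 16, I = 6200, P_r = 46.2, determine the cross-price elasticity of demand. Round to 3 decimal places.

Substituting, Q = 45 − 1.11(16) + 0.0115(6200) + 2.35(46.2) = 45 − 17.76 + 71.3 + 108.57 = 207.11.
∂Q/∂P_r = +2.35, so E_xy = 2.35·(46.2/207.11) ≈ 0.524.
E_xy > 0: the goods are substitutes.

0.524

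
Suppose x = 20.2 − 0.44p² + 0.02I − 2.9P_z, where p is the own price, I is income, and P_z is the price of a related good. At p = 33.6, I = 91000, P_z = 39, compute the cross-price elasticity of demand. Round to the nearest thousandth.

Substituting, x = 20.2 − 0.44(33.6)² + 0.02(91000) − 2.9(39) = 20.2 − 496.7424 + 1820 − 113.1 = 1230.3576.
∂x/∂P_z = −2.9, so E_xy = -2.9·(39/1230.3576) ≈ -0.092.
E_xy < 0: the goods are complements.

-0.092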